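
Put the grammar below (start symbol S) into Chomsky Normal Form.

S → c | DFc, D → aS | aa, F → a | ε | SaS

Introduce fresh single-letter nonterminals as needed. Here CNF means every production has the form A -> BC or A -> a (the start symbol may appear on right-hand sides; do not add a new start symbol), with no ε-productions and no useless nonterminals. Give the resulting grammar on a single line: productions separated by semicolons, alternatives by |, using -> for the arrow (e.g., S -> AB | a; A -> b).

Nullable: {F}; after ε-elimination: S -> c | Dc | DFc; D -> aS | aa; F -> a | SaS.
No unit productions to eliminate.
TERM: introduce A -> a, B -> c and substitute in every rule of length ≥2.
BIN: F -> SAS becomes F -> SC, C -> AS; S -> DFB becomes S -> DE, E -> FB.

S -> c | DB | DE; A -> a; B -> c; C -> AS; D -> AA | AS; E -> FB; F -> a | SC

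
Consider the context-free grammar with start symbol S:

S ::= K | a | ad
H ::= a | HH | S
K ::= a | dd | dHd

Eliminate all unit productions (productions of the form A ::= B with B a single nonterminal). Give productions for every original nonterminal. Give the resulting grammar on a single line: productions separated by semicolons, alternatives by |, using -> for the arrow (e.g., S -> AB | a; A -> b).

S -> a | ad | dd | dHd; H -> a | HH | ad | dd | dHd; K -> a | dd | dHd

Unit productions: H->S, S->K.
Unit pairs (A ⇒* B via units): (H,K), (H,S), (S,K).
S: inherits non-unit rules of {K, S} → a | ad | dHd | dd.
H: inherits non-unit rules of {H, K, S} → HH | a | ad | dHd | dd.
K: inherits non-unit rules of {K} → a | dHd | dd.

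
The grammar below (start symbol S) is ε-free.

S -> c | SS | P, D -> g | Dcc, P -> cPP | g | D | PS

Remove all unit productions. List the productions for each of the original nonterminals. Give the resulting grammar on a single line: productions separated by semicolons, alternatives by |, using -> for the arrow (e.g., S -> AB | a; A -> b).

S -> c | g | PS | SS | Dcc | cPP; D -> g | Dcc; P -> g | PS | Dcc | cPP

Unit productions: P->D, S->P.
Unit pairs (A ⇒* B via units): (P,D), (S,D), (S,P).
S: inherits non-unit rules of {D, P, S} → Dcc | PS | SS | c | cPP | g.
D: inherits non-unit rules of {D} → Dcc | g.
P: inherits non-unit rules of {D, P} → Dcc | PS | cPP | g.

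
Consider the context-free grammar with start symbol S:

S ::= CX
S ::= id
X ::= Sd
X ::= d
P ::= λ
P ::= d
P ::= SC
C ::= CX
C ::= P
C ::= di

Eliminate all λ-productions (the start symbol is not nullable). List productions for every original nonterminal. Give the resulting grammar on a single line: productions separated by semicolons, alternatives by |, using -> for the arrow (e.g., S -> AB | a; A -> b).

S -> X | CX | id; C -> P | X | CX | di; P -> S | d | SC; X -> d | Sd

Nullable set: {C, P}.
S -> CX: C nullable, giving CX | X.
C -> CX: C nullable, giving CX | X.
C -> P: P nullable, giving P.
Drop P -> λ.
P -> SC: C nullable, giving S | SC.
Unchanged (no nullable symbols): S -> id; C -> di; P -> d; X -> Sd; X -> d.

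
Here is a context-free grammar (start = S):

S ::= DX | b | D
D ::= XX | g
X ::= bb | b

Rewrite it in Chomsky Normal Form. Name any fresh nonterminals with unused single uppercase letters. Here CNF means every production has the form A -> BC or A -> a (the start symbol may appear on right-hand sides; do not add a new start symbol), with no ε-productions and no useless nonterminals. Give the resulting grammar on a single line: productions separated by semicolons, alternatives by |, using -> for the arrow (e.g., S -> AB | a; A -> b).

S -> b | g | DX | XX; A -> b; D -> g | XX; X -> b | AA

No ε-productions.
After unit-elimination: S -> b | g | DX | XX; D -> g | XX; X -> b | bb.
TERM: introduce A -> b and substitute in every rule of length ≥2.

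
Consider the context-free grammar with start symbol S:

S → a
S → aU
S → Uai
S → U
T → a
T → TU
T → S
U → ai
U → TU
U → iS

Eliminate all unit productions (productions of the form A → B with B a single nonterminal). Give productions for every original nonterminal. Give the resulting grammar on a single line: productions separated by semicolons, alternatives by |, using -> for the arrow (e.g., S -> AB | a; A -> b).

Unit productions: S->U, T->S.
Unit pairs (A ⇒* B via units): (S,U), (T,S), (T,U).
S: inherits non-unit rules of {S, U} → TU | Uai | a | aU | ai | iS.
T: inherits non-unit rules of {S, T, U} → TU | Uai | a | aU | ai | iS.
U: inherits non-unit rules of {U} → TU | ai | iS.

S -> a | TU | aU | ai | iS | Uai; T -> a | TU | aU | ai | iS | Uai; U -> TU | ai | iS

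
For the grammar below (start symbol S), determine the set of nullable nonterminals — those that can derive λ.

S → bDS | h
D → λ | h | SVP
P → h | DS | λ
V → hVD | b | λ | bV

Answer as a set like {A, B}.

Directly nullable (have an ε-rule): {D, P, V}.
Not nullable: S — each has a terminal in every rule's right-hand side or depends on a non-nullable symbol.

{D, P, V}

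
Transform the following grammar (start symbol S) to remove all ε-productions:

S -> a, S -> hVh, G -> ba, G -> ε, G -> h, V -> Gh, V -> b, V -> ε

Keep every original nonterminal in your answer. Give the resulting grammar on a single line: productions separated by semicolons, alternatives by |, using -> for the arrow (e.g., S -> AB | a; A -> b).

S -> a | hh | hVh; G -> h | ba; V -> b | h | Gh

Nullable set: {G, V}.
S -> hVh: V nullable, giving hVh | hh.
Drop G -> ε.
Drop V -> ε.
V -> Gh: G nullable, giving Gh | h.
Unchanged (no nullable symbols): S -> a; G -> ba; G -> h; V -> b.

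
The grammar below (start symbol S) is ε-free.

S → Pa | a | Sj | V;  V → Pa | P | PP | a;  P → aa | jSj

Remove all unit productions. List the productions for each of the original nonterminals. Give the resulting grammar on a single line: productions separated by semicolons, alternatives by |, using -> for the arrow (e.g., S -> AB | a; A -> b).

Unit productions: S->V, V->P.
Unit pairs (A ⇒* B via units): (S,P), (S,V), (V,P).
S: inherits non-unit rules of {P, S, V} → PP | Pa | Sj | a | aa | jSj.
P: inherits non-unit rules of {P} → aa | jSj.
V: inherits non-unit rules of {P, V} → PP | Pa | a | aa | jSj.

S -> a | PP | Pa | Sj | aa | jSj; P -> aa | jSj; V -> a | PP | Pa | aa | jSj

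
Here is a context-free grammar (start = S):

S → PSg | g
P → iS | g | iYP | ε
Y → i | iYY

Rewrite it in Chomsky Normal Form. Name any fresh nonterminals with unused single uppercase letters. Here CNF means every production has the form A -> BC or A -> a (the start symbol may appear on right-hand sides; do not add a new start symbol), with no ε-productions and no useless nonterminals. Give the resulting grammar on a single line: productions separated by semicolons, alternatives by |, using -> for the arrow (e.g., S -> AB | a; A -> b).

Nullable: {P}; after ε-elimination: S -> g | Sg | PSg; P -> g | iS | iY | iYP; Y -> i | iYY.
No unit productions to eliminate.
TERM: introduce B -> g, A -> i and substitute in every rule of length ≥2.
BIN: P -> AYP becomes P -> AC, C -> YP; S -> PSB becomes S -> PD, D -> SB; Y -> AYY becomes Y -> AE, E -> YY.

S -> g | PD | SB; A -> i; B -> g; C -> YP; D -> SB; E -> YY; P -> g | AC | AS | AY; Y -> i | AE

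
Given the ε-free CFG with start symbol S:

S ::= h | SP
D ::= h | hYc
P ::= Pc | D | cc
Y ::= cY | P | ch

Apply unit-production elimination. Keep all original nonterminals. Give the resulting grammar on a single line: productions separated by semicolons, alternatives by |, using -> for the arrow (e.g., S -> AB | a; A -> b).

Unit productions: P->D, Y->P.
Unit pairs (A ⇒* B via units): (P,D), (Y,D), (Y,P).
S: inherits non-unit rules of {S} → SP | h.
D: inherits non-unit rules of {D} → h | hYc.
P: inherits non-unit rules of {D, P} → Pc | cc | h | hYc.
Y: inherits non-unit rules of {D, P, Y} → Pc | cY | cc | ch | h | hYc.

S -> h | SP; D -> h | hYc; P -> h | Pc | cc | hYc; Y -> h | Pc | cY | cc | ch | hYc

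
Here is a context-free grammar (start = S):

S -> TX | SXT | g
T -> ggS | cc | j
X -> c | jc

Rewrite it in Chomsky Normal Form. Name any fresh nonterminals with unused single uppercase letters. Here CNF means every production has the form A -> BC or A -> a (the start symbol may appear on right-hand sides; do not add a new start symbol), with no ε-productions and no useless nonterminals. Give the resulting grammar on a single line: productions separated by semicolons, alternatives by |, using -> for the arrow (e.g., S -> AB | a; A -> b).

No ε-productions.
No unit productions to eliminate.
TERM: introduce A -> c, B -> g, C -> j and substitute in every rule of length ≥2.
BIN: S -> SXT becomes S -> SD, D -> XT; T -> BBS becomes T -> BE, E -> BS.

S -> g | SD | TX; A -> c; B -> g; C -> j; D -> XT; E -> BS; T -> j | AA | BE; X -> c | CA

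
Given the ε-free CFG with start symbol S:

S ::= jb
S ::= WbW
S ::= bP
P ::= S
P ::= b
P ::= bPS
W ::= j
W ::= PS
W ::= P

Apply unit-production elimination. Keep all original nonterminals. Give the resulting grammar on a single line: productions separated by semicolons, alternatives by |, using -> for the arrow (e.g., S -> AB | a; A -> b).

S -> bP | jb | WbW; P -> b | bP | jb | WbW | bPS; W -> b | j | PS | bP | jb | WbW | bPS

Unit productions: P->S, W->P.
Unit pairs (A ⇒* B via units): (P,S), (W,P), (W,S).
S: inherits non-unit rules of {S} → WbW | bP | jb.
P: inherits non-unit rules of {P, S} → WbW | b | bP | bPS | jb.
W: inherits non-unit rules of {P, S, W} → PS | WbW | b | bP | bPS | j | jb.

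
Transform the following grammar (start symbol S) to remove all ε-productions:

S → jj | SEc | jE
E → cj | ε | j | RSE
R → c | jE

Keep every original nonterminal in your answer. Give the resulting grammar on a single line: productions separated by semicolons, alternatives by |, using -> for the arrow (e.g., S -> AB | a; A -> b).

Nullable set: {E}.
S -> SEc: E nullable, giving SEc | Sc.
S -> jE: E nullable, giving j | jE.
Drop E -> ε.
E -> RSE: E nullable, giving RS | RSE.
R -> jE: E nullable, giving j | jE.
Unchanged (no nullable symbols): S -> jj; E -> cj; E -> j; R -> c.

S -> j | Sc | jE | jj | SEc; E -> j | RS | cj | RSE; R -> c | j | jE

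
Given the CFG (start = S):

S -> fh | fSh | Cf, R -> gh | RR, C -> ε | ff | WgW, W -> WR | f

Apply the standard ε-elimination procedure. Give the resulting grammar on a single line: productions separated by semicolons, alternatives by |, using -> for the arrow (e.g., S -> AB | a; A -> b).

S -> f | Cf | fh | fSh; C -> ff | WgW; R -> RR | gh; W -> f | WR

Nullable set: {C}.
S -> Cf: C nullable, giving Cf | f.
Drop C -> ε.
Unchanged (no nullable symbols): S -> fSh; S -> fh; C -> WgW; C -> ff; R -> RR; R -> gh; W -> WR; W -> f.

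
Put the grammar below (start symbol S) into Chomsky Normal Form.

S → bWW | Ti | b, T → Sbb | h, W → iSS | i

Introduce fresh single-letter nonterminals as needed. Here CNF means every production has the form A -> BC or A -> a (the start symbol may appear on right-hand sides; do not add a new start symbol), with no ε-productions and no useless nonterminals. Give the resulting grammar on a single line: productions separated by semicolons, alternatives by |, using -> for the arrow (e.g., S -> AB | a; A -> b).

No ε-productions.
No unit productions to eliminate.
TERM: introduce B -> b, A -> i and substitute in every rule of length ≥2.
BIN: S -> BWW becomes S -> BC, C -> WW; T -> SBB becomes T -> SD, D -> BB; W -> ASS becomes W -> AE, E -> SS.

S -> b | BC | TA; A -> i; B -> b; C -> WW; D -> BB; E -> SS; T -> h | SD; W -> i | AE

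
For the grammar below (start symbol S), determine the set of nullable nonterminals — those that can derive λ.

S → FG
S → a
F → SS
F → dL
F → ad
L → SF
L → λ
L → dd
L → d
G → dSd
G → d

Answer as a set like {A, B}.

{L}

Directly nullable (have an ε-rule): {L}.
Not nullable: F, G, S — each has a terminal in every rule's right-hand side or depends on a non-nullable symbol.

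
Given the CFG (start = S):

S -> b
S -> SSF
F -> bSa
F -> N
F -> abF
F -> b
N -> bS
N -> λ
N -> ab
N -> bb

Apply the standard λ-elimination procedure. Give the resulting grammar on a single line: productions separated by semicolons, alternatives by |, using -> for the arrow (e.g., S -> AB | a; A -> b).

Nullable set: {F, N}.
S -> SSF: F nullable, giving SS | SSF.
F -> N: N nullable, giving N.
F -> abF: F nullable, giving ab | abF.
Drop N -> λ.
Unchanged (no nullable symbols): S -> b; F -> b; F -> bSa; N -> ab; N -> bS; N -> bb.

S -> b | SS | SSF; F -> N | b | ab | abF | bSa; N -> ab | bS | bb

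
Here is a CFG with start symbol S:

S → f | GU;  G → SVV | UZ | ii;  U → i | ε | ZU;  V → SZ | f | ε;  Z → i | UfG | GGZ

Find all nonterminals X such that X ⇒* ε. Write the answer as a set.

Directly nullable (have an ε-rule): {U, V}.
Not nullable: G, S, Z — each has a terminal in every rule's right-hand side or depends on a non-nullable symbol.

{U, V}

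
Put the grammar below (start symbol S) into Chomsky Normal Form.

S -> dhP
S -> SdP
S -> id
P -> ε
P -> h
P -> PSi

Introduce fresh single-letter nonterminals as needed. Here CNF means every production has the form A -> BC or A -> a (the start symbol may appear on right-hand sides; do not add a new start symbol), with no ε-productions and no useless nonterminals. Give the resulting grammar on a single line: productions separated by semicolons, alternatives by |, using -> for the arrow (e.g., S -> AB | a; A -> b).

Nullable: {P}; after ε-elimination: S -> Sd | dh | id | SdP | dhP; P -> h | Si | PSi.
No unit productions to eliminate.
TERM: introduce B -> d, C -> h, A -> i and substitute in every rule of length ≥2.
BIN: P -> PSA becomes P -> PD, D -> SA; S -> BCP becomes S -> BE, E -> CP; S -> SBP becomes S -> SF, F -> BP.

S -> AB | BC | BE | SB | SF; A -> i; B -> d; C -> h; D -> SA; E -> CP; F -> BP; P -> h | PD | SA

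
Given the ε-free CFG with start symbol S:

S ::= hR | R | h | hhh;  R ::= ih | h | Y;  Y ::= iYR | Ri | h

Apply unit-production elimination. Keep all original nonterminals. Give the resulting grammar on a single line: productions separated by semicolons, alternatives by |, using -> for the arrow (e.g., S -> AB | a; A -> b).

S -> h | Ri | hR | ih | hhh | iYR; R -> h | Ri | ih | iYR; Y -> h | Ri | iYR

Unit productions: R->Y, S->R.
Unit pairs (A ⇒* B via units): (R,Y), (S,R), (S,Y).
S: inherits non-unit rules of {R, S, Y} → Ri | h | hR | hhh | iYR | ih.
R: inherits non-unit rules of {R, Y} → Ri | h | iYR | ih.
Y: inherits non-unit rules of {Y} → Ri | h | iYR.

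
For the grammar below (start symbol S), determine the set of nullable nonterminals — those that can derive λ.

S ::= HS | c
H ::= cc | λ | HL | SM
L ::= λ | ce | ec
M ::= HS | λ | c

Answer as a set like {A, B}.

Directly nullable (have an ε-rule): {H, L, M}.
Not nullable: S — each has a terminal in every rule's right-hand side or depends on a non-nullable symbol.

{H, L, M}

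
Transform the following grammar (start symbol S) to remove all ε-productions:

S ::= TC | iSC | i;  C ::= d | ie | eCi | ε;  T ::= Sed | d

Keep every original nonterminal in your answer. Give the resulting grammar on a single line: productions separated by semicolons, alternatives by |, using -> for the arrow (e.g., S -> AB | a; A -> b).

S -> T | i | TC | iS | iSC; C -> d | ei | ie | eCi; T -> d | Sed

Nullable set: {C}.
S -> TC: C nullable, giving T | TC.
S -> iSC: C nullable, giving iS | iSC.
Drop C -> ε.
C -> eCi: C nullable, giving eCi | ei.
Unchanged (no nullable symbols): S -> i; C -> d; C -> ie; T -> Sed; T -> d.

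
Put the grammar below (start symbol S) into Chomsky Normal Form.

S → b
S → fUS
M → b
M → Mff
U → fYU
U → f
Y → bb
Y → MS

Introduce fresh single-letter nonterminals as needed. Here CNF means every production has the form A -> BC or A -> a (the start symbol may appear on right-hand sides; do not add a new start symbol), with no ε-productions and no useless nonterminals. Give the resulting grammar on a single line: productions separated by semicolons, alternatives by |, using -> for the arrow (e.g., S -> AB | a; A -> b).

S -> b | AD; A -> f; B -> b; C -> AA; D -> US; E -> YU; M -> b | MC; U -> f | AE; Y -> BB | MS

No ε-productions.
No unit productions to eliminate.
TERM: introduce B -> b, A -> f and substitute in every rule of length ≥2.
BIN: M -> MAA becomes M -> MC, C -> AA; S -> AUS becomes S -> AD, D -> US; U -> AYU becomes U -> AE, E -> YU.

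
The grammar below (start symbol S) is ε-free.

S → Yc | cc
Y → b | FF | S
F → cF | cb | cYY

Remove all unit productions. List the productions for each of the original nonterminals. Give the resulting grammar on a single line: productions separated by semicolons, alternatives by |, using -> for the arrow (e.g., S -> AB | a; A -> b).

S -> Yc | cc; F -> cF | cb | cYY; Y -> b | FF | Yc | cc

Unit productions: Y->S.
Unit pairs (A ⇒* B via units): (Y,S).
S: inherits non-unit rules of {S} → Yc | cc.
F: inherits non-unit rules of {F} → cF | cYY | cb.
Y: inherits non-unit rules of {S, Y} → FF | Yc | b | cc.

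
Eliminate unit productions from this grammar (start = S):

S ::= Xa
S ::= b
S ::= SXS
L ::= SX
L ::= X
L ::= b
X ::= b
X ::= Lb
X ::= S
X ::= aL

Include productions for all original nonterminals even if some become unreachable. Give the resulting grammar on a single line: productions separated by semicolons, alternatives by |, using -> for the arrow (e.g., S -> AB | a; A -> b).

S -> b | Xa | SXS; L -> b | Lb | SX | Xa | aL | SXS; X -> b | Lb | Xa | aL | SXS

Unit productions: L->X, X->S.
Unit pairs (A ⇒* B via units): (L,S), (L,X), (X,S).
S: inherits non-unit rules of {S} → SXS | Xa | b.
L: inherits non-unit rules of {L, S, X} → Lb | SX | SXS | Xa | aL | b.
X: inherits non-unit rules of {S, X} → Lb | SXS | Xa | aL | b.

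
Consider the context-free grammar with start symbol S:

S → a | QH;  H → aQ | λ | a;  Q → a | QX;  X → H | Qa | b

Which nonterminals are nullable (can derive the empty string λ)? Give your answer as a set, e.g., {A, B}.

{H, X}

Directly nullable (have an ε-rule): {H}.
X is nullable via X -> H (every symbol on the right is already known nullable).
Not nullable: Q, S — each has a terminal in every rule's right-hand side or depends on a non-nullable symbol.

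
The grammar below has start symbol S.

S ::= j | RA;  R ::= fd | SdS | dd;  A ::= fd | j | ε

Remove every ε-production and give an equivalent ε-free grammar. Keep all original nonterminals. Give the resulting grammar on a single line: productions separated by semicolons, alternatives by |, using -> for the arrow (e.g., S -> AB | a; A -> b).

S -> R | j | RA; A -> j | fd; R -> dd | fd | SdS

Nullable set: {A}.
S -> RA: A nullable, giving R | RA.
Drop A -> ε.
Unchanged (no nullable symbols): S -> j; A -> fd; A -> j; R -> SdS; R -> dd; R -> fd.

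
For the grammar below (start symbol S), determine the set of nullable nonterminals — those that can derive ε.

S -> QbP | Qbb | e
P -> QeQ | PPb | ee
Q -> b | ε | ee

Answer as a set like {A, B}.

Directly nullable (have an ε-rule): {Q}.
Not nullable: P, S — each has a terminal in every rule's right-hand side or depends on a non-nullable symbol.

{Q}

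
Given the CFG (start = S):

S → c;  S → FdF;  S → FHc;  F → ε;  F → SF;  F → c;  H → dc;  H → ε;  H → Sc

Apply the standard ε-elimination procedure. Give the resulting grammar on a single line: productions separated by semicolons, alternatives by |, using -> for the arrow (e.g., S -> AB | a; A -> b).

S -> c | d | Fc | Fd | Hc | dF | FHc | FdF; F -> S | c | SF; H -> Sc | dc

Nullable set: {F, H}.
S -> FHc: F, H nullable, giving FHc | Fc | Hc | c.
S -> FdF: F, F nullable, giving Fd | FdF | d | dF.
Drop F -> ε.
F -> SF: F nullable, giving S | SF.
Drop H -> ε.
Unchanged (no nullable symbols): S -> c; F -> c; H -> Sc; H -> dc.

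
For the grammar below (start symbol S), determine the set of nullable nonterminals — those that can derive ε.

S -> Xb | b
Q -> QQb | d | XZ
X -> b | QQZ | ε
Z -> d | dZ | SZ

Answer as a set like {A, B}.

{X}

Directly nullable (have an ε-rule): {X}.
Not nullable: Q, S, Z — each has a terminal in every rule's right-hand side or depends on a non-nullable symbol.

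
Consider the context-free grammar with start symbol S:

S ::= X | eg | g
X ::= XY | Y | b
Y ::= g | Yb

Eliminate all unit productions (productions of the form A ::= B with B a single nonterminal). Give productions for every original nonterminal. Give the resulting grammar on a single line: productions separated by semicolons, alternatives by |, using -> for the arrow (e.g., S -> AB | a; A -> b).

Unit productions: S->X, X->Y.
Unit pairs (A ⇒* B via units): (S,X), (S,Y), (X,Y).
S: inherits non-unit rules of {S, X, Y} → XY | Yb | b | eg | g.
X: inherits non-unit rules of {X, Y} → XY | Yb | b | g.
Y: inherits non-unit rules of {Y} → Yb | g.

S -> b | g | XY | Yb | eg; X -> b | g | XY | Yb; Y -> g | Yb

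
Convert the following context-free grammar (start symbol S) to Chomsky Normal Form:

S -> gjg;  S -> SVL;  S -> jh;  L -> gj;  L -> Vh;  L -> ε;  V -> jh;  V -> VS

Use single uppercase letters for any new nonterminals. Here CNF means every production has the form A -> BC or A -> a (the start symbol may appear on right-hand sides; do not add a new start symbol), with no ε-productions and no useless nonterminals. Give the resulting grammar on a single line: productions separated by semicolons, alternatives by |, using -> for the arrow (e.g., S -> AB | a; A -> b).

Nullable: {L}; after ε-elimination: S -> SV | jh | SVL | gjg; L -> Vh | gj; V -> VS | jh.
No unit productions to eliminate.
TERM: introduce B -> g, A -> h, C -> j and substitute in every rule of length ≥2.
BIN: S -> BCB becomes S -> BD, D -> CB; S -> SVL becomes S -> SE, E -> VL.

S -> BD | CA | SE | SV; A -> h; B -> g; C -> j; D -> CB; E -> VL; L -> BC | VA; V -> CA | VS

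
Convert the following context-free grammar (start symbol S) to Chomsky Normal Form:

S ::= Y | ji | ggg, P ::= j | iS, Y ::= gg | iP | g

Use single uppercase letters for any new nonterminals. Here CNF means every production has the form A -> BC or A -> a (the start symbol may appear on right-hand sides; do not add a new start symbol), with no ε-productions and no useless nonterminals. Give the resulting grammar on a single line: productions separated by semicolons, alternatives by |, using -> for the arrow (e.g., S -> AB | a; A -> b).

S -> g | AP | BB | BD | CA; A -> i; B -> g; C -> j; D -> BB; P -> j | AS

No ε-productions.
After unit-elimination: S -> g | gg | iP | ji | ggg; P -> j | iS; Y -> g | gg | iP.
TERM: introduce B -> g, A -> i, C -> j and substitute in every rule of length ≥2.
BIN: S -> BBB becomes S -> BD, D -> BB.
Drop unreachable/unproductive: Y.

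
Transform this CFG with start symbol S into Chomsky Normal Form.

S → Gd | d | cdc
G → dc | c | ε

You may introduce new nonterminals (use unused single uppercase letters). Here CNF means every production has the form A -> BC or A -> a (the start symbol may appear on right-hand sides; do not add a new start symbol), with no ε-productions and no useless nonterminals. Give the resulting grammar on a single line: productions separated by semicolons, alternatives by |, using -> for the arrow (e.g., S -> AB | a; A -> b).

S -> d | BC | GA; A -> d; B -> c; C -> AB; G -> c | AB

Nullable: {G}; after ε-elimination: S -> d | Gd | cdc; G -> c | dc.
No unit productions to eliminate.
TERM: introduce B -> c, A -> d and substitute in every rule of length ≥2.
BIN: S -> BAB becomes S -> BC, C -> AB.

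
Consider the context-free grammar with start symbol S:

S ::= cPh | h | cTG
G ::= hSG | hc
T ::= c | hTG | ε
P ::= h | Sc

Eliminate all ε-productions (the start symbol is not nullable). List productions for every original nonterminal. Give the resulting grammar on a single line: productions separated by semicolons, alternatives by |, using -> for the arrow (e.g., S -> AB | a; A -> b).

Nullable set: {T}.
S -> cTG: T nullable, giving cG | cTG.
Drop T -> ε.
T -> hTG: T nullable, giving hG | hTG.
Unchanged (no nullable symbols): S -> cPh; S -> h; G -> hSG; G -> hc; P -> Sc; P -> h; T -> c.

S -> h | cG | cPh | cTG; G -> hc | hSG; P -> h | Sc; T -> c | hG | hTG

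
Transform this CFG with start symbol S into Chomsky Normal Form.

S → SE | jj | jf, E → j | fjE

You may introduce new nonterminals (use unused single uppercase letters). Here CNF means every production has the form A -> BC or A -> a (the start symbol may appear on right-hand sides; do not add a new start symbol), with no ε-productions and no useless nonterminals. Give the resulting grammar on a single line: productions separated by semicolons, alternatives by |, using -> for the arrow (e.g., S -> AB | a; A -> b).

S -> BA | BB | SE; A -> f; B -> j; C -> BE; E -> j | AC

No ε-productions.
No unit productions to eliminate.
TERM: introduce A -> f, B -> j and substitute in every rule of length ≥2.
BIN: E -> ABE becomes E -> AC, C -> BE.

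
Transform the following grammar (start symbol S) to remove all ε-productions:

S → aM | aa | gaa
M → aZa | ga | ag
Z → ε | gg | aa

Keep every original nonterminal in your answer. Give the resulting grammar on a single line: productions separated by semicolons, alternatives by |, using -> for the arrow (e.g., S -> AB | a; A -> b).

S -> aM | aa | gaa; M -> aa | ag | ga | aZa; Z -> aa | gg

Nullable set: {Z}.
M -> aZa: Z nullable, giving aZa | aa.
Drop Z -> ε.
Unchanged (no nullable symbols): S -> aM; S -> aa; S -> gaa; M -> ag; M -> ga; Z -> aa; Z -> gg.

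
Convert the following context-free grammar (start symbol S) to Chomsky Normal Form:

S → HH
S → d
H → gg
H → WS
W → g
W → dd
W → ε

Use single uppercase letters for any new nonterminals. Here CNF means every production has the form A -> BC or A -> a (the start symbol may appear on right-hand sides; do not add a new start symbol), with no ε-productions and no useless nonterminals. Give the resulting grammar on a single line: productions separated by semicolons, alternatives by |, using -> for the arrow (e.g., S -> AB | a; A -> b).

Nullable: {W}; after ε-elimination: S -> d | HH; H -> S | WS | gg; W -> g | dd.
After unit-elimination: S -> d | HH; H -> d | HH | WS | gg; W -> g | dd.
TERM: introduce B -> d, A -> g and substitute in every rule of length ≥2.

S -> d | HH; A -> g; B -> d; H -> d | AA | HH | WS; W -> g | BB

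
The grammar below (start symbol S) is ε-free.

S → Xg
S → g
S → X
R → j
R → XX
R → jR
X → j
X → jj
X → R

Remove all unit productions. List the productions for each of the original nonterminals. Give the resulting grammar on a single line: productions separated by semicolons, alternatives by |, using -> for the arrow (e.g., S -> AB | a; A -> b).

S -> g | j | XX | Xg | jR | jj; R -> j | XX | jR; X -> j | XX | jR | jj

Unit productions: S->X, X->R.
Unit pairs (A ⇒* B via units): (S,R), (S,X), (X,R).
S: inherits non-unit rules of {R, S, X} → XX | Xg | g | j | jR | jj.
R: inherits non-unit rules of {R} → XX | j | jR.
X: inherits non-unit rules of {R, X} → XX | j | jR | jj.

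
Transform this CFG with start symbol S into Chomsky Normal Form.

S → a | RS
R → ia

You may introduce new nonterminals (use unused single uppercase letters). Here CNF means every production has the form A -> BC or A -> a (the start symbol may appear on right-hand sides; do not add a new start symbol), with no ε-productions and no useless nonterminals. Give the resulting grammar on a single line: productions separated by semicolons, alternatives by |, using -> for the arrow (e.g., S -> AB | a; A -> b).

S -> a | RS; A -> i; B -> a; R -> AB

No ε-productions.
No unit productions to eliminate.
TERM: introduce B -> a, A -> i and substitute in every rule of length ≥2.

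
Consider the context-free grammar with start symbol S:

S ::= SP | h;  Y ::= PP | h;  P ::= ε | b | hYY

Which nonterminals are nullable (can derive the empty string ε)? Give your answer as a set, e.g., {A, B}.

Directly nullable (have an ε-rule): {P}.
Y is nullable via Y -> PP (every symbol on the right is already known nullable).
Not nullable: S — each has a terminal in every rule's right-hand side or depends on a non-nullable symbol.

{P, Y}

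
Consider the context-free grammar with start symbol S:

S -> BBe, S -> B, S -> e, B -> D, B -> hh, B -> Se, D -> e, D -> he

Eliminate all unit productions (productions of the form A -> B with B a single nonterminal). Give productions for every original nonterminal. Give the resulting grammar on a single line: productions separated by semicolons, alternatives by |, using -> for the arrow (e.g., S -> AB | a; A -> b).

Unit productions: B->D, S->B.
Unit pairs (A ⇒* B via units): (B,D), (S,B), (S,D).
S: inherits non-unit rules of {B, D, S} → BBe | Se | e | he | hh.
B: inherits non-unit rules of {B, D} → Se | e | he | hh.
D: inherits non-unit rules of {D} → e | he.

S -> e | Se | he | hh | BBe; B -> e | Se | he | hh; D -> e | he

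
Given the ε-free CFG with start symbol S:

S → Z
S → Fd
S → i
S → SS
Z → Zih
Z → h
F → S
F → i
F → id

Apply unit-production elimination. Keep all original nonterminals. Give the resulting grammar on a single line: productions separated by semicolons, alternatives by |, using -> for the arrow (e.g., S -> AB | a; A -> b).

Unit productions: F->S, S->Z.
Unit pairs (A ⇒* B via units): (F,S), (F,Z), (S,Z).
S: inherits non-unit rules of {S, Z} → Fd | SS | Zih | h | i.
F: inherits non-unit rules of {F, S, Z} → Fd | SS | Zih | h | i | id.
Z: inherits non-unit rules of {Z} → Zih | h.

S -> h | i | Fd | SS | Zih; F -> h | i | Fd | SS | id | Zih; Z -> h | Zih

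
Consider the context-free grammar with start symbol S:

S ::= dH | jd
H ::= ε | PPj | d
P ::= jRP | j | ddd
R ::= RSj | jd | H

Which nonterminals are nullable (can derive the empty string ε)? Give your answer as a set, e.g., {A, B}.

Directly nullable (have an ε-rule): {H}.
R is nullable via R -> H (every symbol on the right is already known nullable).
Not nullable: P, S — each has a terminal in every rule's right-hand side or depends on a non-nullable symbol.

{H, R}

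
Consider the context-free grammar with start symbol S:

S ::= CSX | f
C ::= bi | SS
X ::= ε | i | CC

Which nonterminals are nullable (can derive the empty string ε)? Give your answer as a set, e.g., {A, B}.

{X}

Directly nullable (have an ε-rule): {X}.
Not nullable: C, S — each has a terminal in every rule's right-hand side or depends on a non-nullable symbol.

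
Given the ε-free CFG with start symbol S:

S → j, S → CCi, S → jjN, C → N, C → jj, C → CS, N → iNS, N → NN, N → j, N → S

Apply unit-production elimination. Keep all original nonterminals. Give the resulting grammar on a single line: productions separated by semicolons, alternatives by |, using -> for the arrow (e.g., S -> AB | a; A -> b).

Unit productions: C->N, N->S.
Unit pairs (A ⇒* B via units): (C,N), (C,S), (N,S).
S: inherits non-unit rules of {S} → CCi | j | jjN.
C: inherits non-unit rules of {C, N, S} → CCi | CS | NN | iNS | j | jj | jjN.
N: inherits non-unit rules of {N, S} → CCi | NN | iNS | j | jjN.

S -> j | CCi | jjN; C -> j | CS | NN | jj | CCi | iNS | jjN; N -> j | NN | CCi | iNS | jjN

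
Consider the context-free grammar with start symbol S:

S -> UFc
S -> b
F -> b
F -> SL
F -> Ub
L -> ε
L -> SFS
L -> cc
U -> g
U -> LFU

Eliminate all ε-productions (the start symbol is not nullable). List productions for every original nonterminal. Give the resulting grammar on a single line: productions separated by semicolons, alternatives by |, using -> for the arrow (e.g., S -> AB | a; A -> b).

Nullable set: {L}.
F -> SL: L nullable, giving S | SL.
Drop L -> ε.
U -> LFU: L nullable, giving FU | LFU.
Unchanged (no nullable symbols): S -> UFc; S -> b; F -> Ub; F -> b; L -> SFS; L -> cc; U -> g.

S -> b | UFc; F -> S | b | SL | Ub; L -> cc | SFS; U -> g | FU | LFU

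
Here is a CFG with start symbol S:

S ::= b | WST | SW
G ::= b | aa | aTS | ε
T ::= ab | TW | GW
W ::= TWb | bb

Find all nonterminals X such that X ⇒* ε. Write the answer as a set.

{G}

Directly nullable (have an ε-rule): {G}.
Not nullable: S, T, W — each has a terminal in every rule's right-hand side or depends on a non-nullable symbol.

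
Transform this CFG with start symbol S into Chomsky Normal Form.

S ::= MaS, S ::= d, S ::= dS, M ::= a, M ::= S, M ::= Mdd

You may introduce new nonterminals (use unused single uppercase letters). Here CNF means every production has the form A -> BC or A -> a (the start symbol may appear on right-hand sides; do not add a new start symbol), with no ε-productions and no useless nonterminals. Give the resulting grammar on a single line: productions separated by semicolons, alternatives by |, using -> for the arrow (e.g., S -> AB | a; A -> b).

No ε-productions.
After unit-elimination: S -> d | dS | MaS; M -> a | d | dS | MaS | Mdd.
TERM: introduce A -> a, B -> d and substitute in every rule of length ≥2.
BIN: M -> MAS becomes M -> MC, C -> AS; M -> MBB becomes M -> MD, D -> BB; S -> MAS becomes S -> ME, E -> AS.

S -> d | BS | ME; A -> a; B -> d; C -> AS; D -> BB; E -> AS; M -> a | d | BS | MC | MD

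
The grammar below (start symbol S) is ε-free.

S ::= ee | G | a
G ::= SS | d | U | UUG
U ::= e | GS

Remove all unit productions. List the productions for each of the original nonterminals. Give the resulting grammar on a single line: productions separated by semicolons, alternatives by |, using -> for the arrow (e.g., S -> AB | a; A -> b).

S -> a | d | e | GS | SS | ee | UUG; G -> d | e | GS | SS | UUG; U -> e | GS

Unit productions: G->U, S->G.
Unit pairs (A ⇒* B via units): (G,U), (S,G), (S,U).
S: inherits non-unit rules of {G, S, U} → GS | SS | UUG | a | d | e | ee.
G: inherits non-unit rules of {G, U} → GS | SS | UUG | d | e.
U: inherits non-unit rules of {U} → GS | e.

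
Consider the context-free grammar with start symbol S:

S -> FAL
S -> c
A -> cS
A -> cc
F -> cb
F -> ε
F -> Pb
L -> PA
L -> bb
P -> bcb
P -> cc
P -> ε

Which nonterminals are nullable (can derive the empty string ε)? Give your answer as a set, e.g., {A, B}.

{F, P}

Directly nullable (have an ε-rule): {F, P}.
Not nullable: A, L, S — each has a terminal in every rule's right-hand side or depends on a non-nullable symbol.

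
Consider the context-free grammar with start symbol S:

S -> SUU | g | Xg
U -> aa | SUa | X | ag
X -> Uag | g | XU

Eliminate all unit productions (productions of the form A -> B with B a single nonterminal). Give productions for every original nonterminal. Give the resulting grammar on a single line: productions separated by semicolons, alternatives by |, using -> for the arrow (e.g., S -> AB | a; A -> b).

Unit productions: U->X.
Unit pairs (A ⇒* B via units): (U,X).
S: inherits non-unit rules of {S} → SUU | Xg | g.
U: inherits non-unit rules of {U, X} → SUa | Uag | XU | aa | ag | g.
X: inherits non-unit rules of {X} → Uag | XU | g.

S -> g | Xg | SUU; U -> g | XU | aa | ag | SUa | Uag; X -> g | XU | Uag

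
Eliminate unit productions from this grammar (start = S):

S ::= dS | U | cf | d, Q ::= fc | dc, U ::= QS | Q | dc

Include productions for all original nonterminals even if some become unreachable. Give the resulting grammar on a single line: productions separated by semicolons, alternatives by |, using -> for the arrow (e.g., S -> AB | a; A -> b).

Unit productions: S->U, U->Q.
Unit pairs (A ⇒* B via units): (S,Q), (S,U), (U,Q).
S: inherits non-unit rules of {Q, S, U} → QS | cf | d | dS | dc | fc.
Q: inherits non-unit rules of {Q} → dc | fc.
U: inherits non-unit rules of {Q, U} → QS | dc | fc.

S -> d | QS | cf | dS | dc | fc; Q -> dc | fc; U -> QS | dc | fc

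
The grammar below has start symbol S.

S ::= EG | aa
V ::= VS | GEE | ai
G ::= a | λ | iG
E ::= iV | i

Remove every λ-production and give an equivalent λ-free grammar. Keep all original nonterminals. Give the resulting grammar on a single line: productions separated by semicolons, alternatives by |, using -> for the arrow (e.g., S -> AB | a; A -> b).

S -> E | EG | aa; E -> i | iV; G -> a | i | iG; V -> EE | VS | ai | GEE

Nullable set: {G}.
S -> EG: G nullable, giving E | EG.
Drop G -> λ.
G -> iG: G nullable, giving i | iG.
V -> GEE: G nullable, giving EE | GEE.
Unchanged (no nullable symbols): S -> aa; E -> i; E -> iV; G -> a; V -> VS; V -> ai.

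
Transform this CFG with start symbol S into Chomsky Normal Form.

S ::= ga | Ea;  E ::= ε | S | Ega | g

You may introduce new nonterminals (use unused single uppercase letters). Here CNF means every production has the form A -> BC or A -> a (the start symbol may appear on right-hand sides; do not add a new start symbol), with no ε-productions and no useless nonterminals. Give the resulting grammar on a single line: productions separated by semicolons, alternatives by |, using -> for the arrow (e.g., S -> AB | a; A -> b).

S -> a | BA | EA; A -> a; B -> g; C -> BA; E -> a | g | BA | EA | EC

Nullable: {E}; after ε-elimination: S -> a | Ea | ga; E -> S | g | ga | Ega.
After unit-elimination: S -> a | Ea | ga; E -> a | g | Ea | ga | Ega.
TERM: introduce A -> a, B -> g and substitute in every rule of length ≥2.
BIN: E -> EBA becomes E -> EC, C -> BA.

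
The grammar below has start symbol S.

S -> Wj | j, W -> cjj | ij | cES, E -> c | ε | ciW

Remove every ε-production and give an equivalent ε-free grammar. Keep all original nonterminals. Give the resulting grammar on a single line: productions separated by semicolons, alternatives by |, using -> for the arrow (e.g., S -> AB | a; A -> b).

S -> j | Wj; E -> c | ciW; W -> cS | ij | cES | cjj

Nullable set: {E}.
Drop E -> ε.
W -> cES: E nullable, giving cES | cS.
Unchanged (no nullable symbols): S -> Wj; S -> j; E -> c; E -> ciW; W -> cjj; W -> ij.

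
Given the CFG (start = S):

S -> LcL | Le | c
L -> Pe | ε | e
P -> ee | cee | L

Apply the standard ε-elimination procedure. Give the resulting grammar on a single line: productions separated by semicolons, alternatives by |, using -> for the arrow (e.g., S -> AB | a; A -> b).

S -> c | e | Lc | Le | cL | LcL; L -> e | Pe; P -> L | ee | cee

Nullable set: {L, P}.
S -> LcL: L, L nullable, giving Lc | LcL | c | cL.
S -> Le: L nullable, giving Le | e.
Drop L -> ε.
L -> Pe: P nullable, giving Pe | e.
P -> L: L nullable, giving L.
Unchanged (no nullable symbols): S -> c; L -> e; P -> cee; P -> ee.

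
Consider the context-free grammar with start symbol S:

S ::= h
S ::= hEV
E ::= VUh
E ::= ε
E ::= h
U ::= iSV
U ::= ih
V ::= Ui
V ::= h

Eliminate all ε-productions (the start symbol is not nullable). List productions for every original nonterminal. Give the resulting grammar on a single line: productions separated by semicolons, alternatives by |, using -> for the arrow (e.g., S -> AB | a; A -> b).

S -> h | hV | hEV; E -> h | VUh; U -> ih | iSV; V -> h | Ui

Nullable set: {E}.
S -> hEV: E nullable, giving hEV | hV.
Drop E -> ε.
Unchanged (no nullable symbols): S -> h; E -> VUh; E -> h; U -> iSV; U -> ih; V -> Ui; V -> h.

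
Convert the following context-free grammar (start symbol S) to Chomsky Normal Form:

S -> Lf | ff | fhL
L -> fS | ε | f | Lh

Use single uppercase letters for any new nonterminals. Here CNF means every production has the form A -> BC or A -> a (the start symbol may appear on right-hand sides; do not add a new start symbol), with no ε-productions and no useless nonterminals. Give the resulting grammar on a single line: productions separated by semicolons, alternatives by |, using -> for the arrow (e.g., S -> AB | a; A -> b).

Nullable: {L}; after ε-elimination: S -> f | Lf | ff | fh | fhL; L -> f | h | Lh | fS.
No unit productions to eliminate.
TERM: introduce B -> f, A -> h and substitute in every rule of length ≥2.
BIN: S -> BAL becomes S -> BC, C -> AL.

S -> f | BA | BB | BC | LB; A -> h; B -> f; C -> AL; L -> f | h | BS | LA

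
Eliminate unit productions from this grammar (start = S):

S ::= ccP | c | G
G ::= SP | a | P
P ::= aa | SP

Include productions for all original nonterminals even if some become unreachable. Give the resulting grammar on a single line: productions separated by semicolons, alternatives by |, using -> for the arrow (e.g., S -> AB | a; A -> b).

Unit productions: G->P, S->G.
Unit pairs (A ⇒* B via units): (G,P), (S,G), (S,P).
S: inherits non-unit rules of {G, P, S} → SP | a | aa | c | ccP.
G: inherits non-unit rules of {G, P} → SP | a | aa.
P: inherits non-unit rules of {P} → SP | aa.

S -> a | c | SP | aa | ccP; G -> a | SP | aa; P -> SP | aa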